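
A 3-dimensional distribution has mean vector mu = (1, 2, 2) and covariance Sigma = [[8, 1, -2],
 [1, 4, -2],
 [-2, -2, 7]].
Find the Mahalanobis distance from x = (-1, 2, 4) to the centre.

Step 1 — centre the observation: (x - mu) = (-2, 0, 2).

Step 2 — invert Sigma (cofactor / det for 3×3, or solve directly):
  Sigma^{-1} = [[0.1356, -0.0169, 0.0339],
 [-0.0169, 0.2938, 0.0791],
 [0.0339, 0.0791, 0.1751]].

Step 3 — form the quadratic (x - mu)^T · Sigma^{-1} · (x - mu):
  Sigma^{-1} · (x - mu) = (-0.2034, 0.1921, 0.2825).
  (x - mu)^T · [Sigma^{-1} · (x - mu)] = (-2)·(-0.2034) + (0)·(0.1921) + (2)·(0.2825) = 0.9718.

Step 4 — take square root: d = √(0.9718) ≈ 0.9858.

d(x, mu) = √(0.9718) ≈ 0.9858


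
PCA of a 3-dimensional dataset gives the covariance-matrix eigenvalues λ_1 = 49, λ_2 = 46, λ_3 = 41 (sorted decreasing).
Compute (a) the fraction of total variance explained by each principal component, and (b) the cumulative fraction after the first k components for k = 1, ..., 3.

Step 1 — total variance = trace(Sigma) = Σ λ_i = 49 + 46 + 41 = 136.

Step 2 — fraction explained by component i = λ_i / Σ λ:
  PC1: 49/136 = 0.3603
  PC2: 46/136 = 0.3382
  PC3: 41/136 = 0.3015

Step 3 — cumulative fraction after k components = (λ_1 + ... + λ_k) / Σ λ:
  k = 1: 49/136 = 0.3603
  k = 2: (49 + 46)/136 = 95/136 = 0.6985
  k = 3: (49 + 46 + 41)/136 = 136/136 = 1

Summary (fraction, with percent):

explained: PC1 0.3603 (36.03%), PC2 0.3382 (33.82%), PC3 0.3015 (30.15%);  cumulative: 0.3603, 0.6985, 1


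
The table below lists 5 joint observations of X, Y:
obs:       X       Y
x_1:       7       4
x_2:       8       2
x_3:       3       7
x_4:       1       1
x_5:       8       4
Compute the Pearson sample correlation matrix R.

Step 1 — column means:
  mean(X) = (7 + 8 + 3 + 1 + 8) / 5 = 27/5 = 5.4
  mean(Y) = (4 + 2 + 7 + 1 + 4) / 5 = 18/5 = 3.6

Step 2 — sample variances and covariances s[i,j] = (1/(n-1)) · Σ_k (x_{k,i} - mean_i) · (x_{k,j} - mean_j), with n-1 = 4:
  s[X,X] = ((1.6)·(1.6) + (2.6)·(2.6) + (-2.4)·(-2.4) + (-4.4)·(-4.4) + (2.6)·(2.6)) / 4 = 41.2/4 = 10.3
  s[X,Y] = ((1.6)·(0.4) + (2.6)·(-1.6) + (-2.4)·(3.4) + (-4.4)·(-2.6) + (2.6)·(0.4)) / 4 = 0.8/4 = 0.2
  s[Y,Y] = ((0.4)·(0.4) + (-1.6)·(-1.6) + (3.4)·(3.4) + (-2.6)·(-2.6) + (0.4)·(0.4)) / 4 = 21.2/4 = 5.3
  Sample standard deviations s_i = √(s[i,i]):
  s(X) = √(10.3) = 3.2094
  s(Y) = √(5.3) = 2.3022

Step 3 — r_{ij} = s_{ij} / (s_i · s_j):
  r[X,X] = 1 (diagonal).
  r[X,Y] = 0.2 / (3.2094 · 2.3022) = 0.2 / 7.3885 = 0.0271
  r[Y,Y] = 1 (diagonal).

R is symmetric with unit diagonal. Assembling:

R = [[1, 0.0271],
 [0.0271, 1]]


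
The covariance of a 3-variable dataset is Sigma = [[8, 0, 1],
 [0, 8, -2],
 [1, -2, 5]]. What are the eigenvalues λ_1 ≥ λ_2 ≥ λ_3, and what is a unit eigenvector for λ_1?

Step 1 — characteristic polynomial p(λ) = det(λI - Sigma) = λ³ - tr·λ² + c_1·λ - det, where tr = trace, c_1 = sum of the principal 2×2 minors, det = det(Sigma):
  tr = 8 + 8 + 5 = 21,
  c_1 = (8·8 - (0)²) + (8·5 - (1)²) + (8·5 - (-2)²) = 64 + 39 + 36 = 139,
  det = 8·(8·5 - (-2)²) - (0)·((0)·5 - (-2)·(1)) + (1)·((0)·(-2) - 8·(1)) = 8·(36) - (0)·(2) + (1)·(-8) = 280.
  So p(λ) = λ³ - 21λ² + 139λ - 280.
Step 2 — look for an integer root (rational root theorem: any rational root is an integer divisor of 280). Testing λ = 8:
  p(8) = 512 - 1344 + 1112 - 280 = 0  ✓
  Dividing out (λ - 8): p(λ) = (λ - 8)(λ² - 13λ + 35).
Step 3 — remaining eigenvalues from the quadratic λ² - 13λ + 35 = 0:
  Δ = 13² - 4·35 = 169 - 140 = 29,  λ = (13 ± √29)/2 = (13 ± 5.3852)/2 ≈ 9.1926 or 3.8074.
  Sorted: λ_1 = 9.1926,  λ_2 = 8,  λ_3 = 3.8074  (check: sum = 21 = tr ✓).

Step 4 — unit eigenvector for λ_1 ≈ 9.1926: v spans the null space of (Sigma - λ_1 I), whose rows are
  r_1 = (-1.1926, 0, 1),  r_2 = (0, -1.1926, -2),  r_3 = (1, -2, -4.1926).
  v is orthogonal to every row, so take v ∝ r_1 × r_2 = ((0)·(-2) - (1)·(-1.1926), (1)·(0) - (-1.1926)·(-2), (-1.1926)·(-1.1926) - (0)·(0)) ≈ (1.1926, -2.3852, 1.4223).
  Let u = (1.1926, -2.3852, 1.4223).
  ||u|| = √((1.1926)² + (-2.3852)² + (1.4223)²) = √(9.1341) ≈ 3.0223,  v_1 = u/||u|| ≈ (0.3946, -0.7892, 0.4706) (||v_1|| = 1).

λ_1 = 9.1926,  λ_2 = 8,  λ_3 = 3.8074;  v_1 ≈ (0.3946, -0.7892, 0.4706)


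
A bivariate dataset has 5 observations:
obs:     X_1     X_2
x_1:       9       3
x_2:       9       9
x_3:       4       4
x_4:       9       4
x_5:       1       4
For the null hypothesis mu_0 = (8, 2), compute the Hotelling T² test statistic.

Step 1 — sample mean vector:
  mean(X_1) = (9 + 9 + 4 + 9 + 1) / 5 = 32/5 = 6.4
  mean(X_2) = (3 + 9 + 4 + 4 + 4) / 5 = 24/5 = 4.8
  x̄ = (6.4, 4.8),  deviation x̄ - mu_0 = (6.4, 4.8) - (8, 2) = (-1.6, 2.8).

Step 2 — sample covariance matrix, S[i,j] = (1/(n-1)) · Σ_k (x_{k,i} - mean_i) · (x_{k,j} - mean_j), divisor n-1 = 4:
  S[X_1,X_1] = ((2.6)·(2.6) + (2.6)·(2.6) + (-2.4)·(-2.4) + (2.6)·(2.6) + (-5.4)·(-5.4)) / 4 = 55.2/4 = 13.8
  S[X_1,X_2] = ((2.6)·(-1.8) + (2.6)·(4.2) + (-2.4)·(-0.8) + (2.6)·(-0.8) + (-5.4)·(-0.8)) / 4 = 10.4/4 = 2.6
  S[X_2,X_2] = ((-1.8)·(-1.8) + (4.2)·(4.2) + (-0.8)·(-0.8) + (-0.8)·(-0.8) + (-0.8)·(-0.8)) / 4 = 22.8/4 = 5.7
  S = [[13.8, 2.6],
 [2.6, 5.7]].

Step 3 — invert S. det(S) = 13.8·5.7 - (2.6)² = 71.9.
  S^{-1} = (1/det) · [[d, -b], [-b, a]] = [[0.0793, -0.0362],
 [-0.0362, 0.1919]].

Step 4 — quadratic form (x̄ - mu_0)^T · S^{-1} · (x̄ - mu_0):
  S^{-1} · (x̄ - mu_0) = (-0.2281, 0.5953),
  (x̄ - mu_0)^T · [...] = (-1.6)·(-0.2281) + (2.8)·(0.5953) = 2.0317.

Step 5 — scale by n: T² = 5 · 2.0317 = 10.1586.

T² ≈ 10.1586


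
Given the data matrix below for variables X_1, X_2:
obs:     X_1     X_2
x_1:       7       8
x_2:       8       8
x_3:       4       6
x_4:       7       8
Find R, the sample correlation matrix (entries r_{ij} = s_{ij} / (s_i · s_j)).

Step 1 — column means:
  mean(X_1) = (7 + 8 + 4 + 7) / 4 = 26/4 = 6.5
  mean(X_2) = (8 + 8 + 6 + 8) / 4 = 30/4 = 7.5

Step 2 — sample variances and covariances s[i,j] = (1/(n-1)) · Σ_k (x_{k,i} - mean_i) · (x_{k,j} - mean_j), with n-1 = 3:
  s[X_1,X_1] = ((0.5)·(0.5) + (1.5)·(1.5) + (-2.5)·(-2.5) + (0.5)·(0.5)) / 3 = 9/3 = 3
  s[X_1,X_2] = ((0.5)·(0.5) + (1.5)·(0.5) + (-2.5)·(-1.5) + (0.5)·(0.5)) / 3 = 5/3 = 1.6667
  s[X_2,X_2] = ((0.5)·(0.5) + (0.5)·(0.5) + (-1.5)·(-1.5) + (0.5)·(0.5)) / 3 = 3/3 = 1
  Sample standard deviations s_i = √(s[i,i]):
  s(X_1) = √(3) = 1.7321
  s(X_2) = √(1) = 1

Step 3 — r_{ij} = s_{ij} / (s_i · s_j):
  r[X_1,X_1] = 1 (diagonal).
  r[X_1,X_2] = 1.6667 / (1.7321 · 1) = 1.6667 / 1.7321 = 0.9623
  r[X_2,X_2] = 1 (diagonal).

R is symmetric with unit diagonal. Assembling:

R = [[1, 0.9623],
 [0.9623, 1]]


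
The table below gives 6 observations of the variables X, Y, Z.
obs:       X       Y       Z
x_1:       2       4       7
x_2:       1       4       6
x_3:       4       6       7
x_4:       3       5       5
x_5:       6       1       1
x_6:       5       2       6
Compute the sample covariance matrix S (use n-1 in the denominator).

Step 1 — column means:
  mean(X) = (2 + 1 + 4 + 3 + 6 + 5) / 6 = 21/6 = 3.5
  mean(Y) = (4 + 4 + 6 + 5 + 1 + 2) / 6 = 22/6 = 3.6667
  mean(Z) = (7 + 6 + 7 + 5 + 1 + 6) / 6 = 32/6 = 5.3333

Step 2 — sample covariance S[i,j] = (1/(n-1)) · Σ_k (x_{k,i} - mean_i) · (x_{k,j} - mean_j), with n-1 = 5.
  S[X,X] = ((-1.5)·(-1.5) + (-2.5)·(-2.5) + (0.5)·(0.5) + (-0.5)·(-0.5) + (2.5)·(2.5) + (1.5)·(1.5)) / 5 = 17.5/5 = 3.5
  S[X,Y] = ((-1.5)·(0.3333) + (-2.5)·(0.3333) + (0.5)·(2.3333) + (-0.5)·(1.3333) + (2.5)·(-2.6667) + (1.5)·(-1.6667)) / 5 = -10/5 = -2
  S[X,Z] = ((-1.5)·(1.6667) + (-2.5)·(0.6667) + (0.5)·(1.6667) + (-0.5)·(-0.3333) + (2.5)·(-4.3333) + (1.5)·(0.6667)) / 5 = -13/5 = -2.6
  S[Y,Y] = ((0.3333)·(0.3333) + (0.3333)·(0.3333) + (2.3333)·(2.3333) + (1.3333)·(1.3333) + (-2.6667)·(-2.6667) + (-1.6667)·(-1.6667)) / 5 = 17.3333/5 = 3.4667
  S[Y,Z] = ((0.3333)·(1.6667) + (0.3333)·(0.6667) + (2.3333)·(1.6667) + (1.3333)·(-0.3333) + (-2.6667)·(-4.3333) + (-1.6667)·(0.6667)) / 5 = 14.6667/5 = 2.9333
  S[Z,Z] = ((1.6667)·(1.6667) + (0.6667)·(0.6667) + (1.6667)·(1.6667) + (-0.3333)·(-0.3333) + (-4.3333)·(-4.3333) + (0.6667)·(0.6667)) / 5 = 25.3333/5 = 5.0667

S is symmetric (S[j,i] = S[i,j]). Assembling:

S = [[3.5, -2, -2.6],
 [-2, 3.4667, 2.9333],
 [-2.6, 2.9333, 5.0667]]


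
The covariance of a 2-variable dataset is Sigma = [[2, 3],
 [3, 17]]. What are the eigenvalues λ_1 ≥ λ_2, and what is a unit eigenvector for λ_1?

Step 1 — characteristic polynomial of 2×2 Sigma:
  det(Sigma - λI) = λ² - trace · λ + det = 0.
  trace = 2 + 17 = 19, det = 2·17 - (3)² = 25.
Step 2 — discriminant:
  Δ = trace² - 4·det = 361 - 100 = 261.
Step 3 — eigenvalues:
  λ = (trace ± √Δ)/2 = (19 ± 16.1555)/2,
  λ_1 = 17.5777,  λ_2 = 1.4223.

Step 4 — unit eigenvector for λ_1: solve (Sigma - λ_1 I)v = 0. First row:
  (2 - 17.5777)·v_x + (3)·v_y = 0, i.e. (-15.5777)·v_x + (3)·v_y = 0,
  so v ∝ (b, λ_1 - a) = (3, 15.5777) = u.
  ||u|| = √((3)² + (15.5777)²) = √(251.6662) ≈ 15.864,
  v_1 = u/||u|| ≈ (0.1891, 0.982) (||v_1|| = 1).

λ_1 = 17.5777,  λ_2 = 1.4223;  v_1 ≈ (0.1891, 0.982)


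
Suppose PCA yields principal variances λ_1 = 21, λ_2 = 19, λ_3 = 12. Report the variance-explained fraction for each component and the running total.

Step 1 — total variance = trace(Sigma) = Σ λ_i = 21 + 19 + 12 = 52.

Step 2 — fraction explained by component i = λ_i / Σ λ:
  PC1: 21/52 = 0.4038
  PC2: 19/52 = 0.3654
  PC3: 12/52 = 0.2308

Step 3 — cumulative fraction after k components = (λ_1 + ... + λ_k) / Σ λ:
  k = 1: 21/52 = 0.4038
  k = 2: (21 + 19)/52 = 40/52 = 0.7692
  k = 3: (21 + 19 + 12)/52 = 52/52 = 1

Summary (fraction, with percent):

explained: PC1 0.4038 (40.38%), PC2 0.3654 (36.54%), PC3 0.2308 (23.08%);  cumulative: 0.4038, 0.7692, 1


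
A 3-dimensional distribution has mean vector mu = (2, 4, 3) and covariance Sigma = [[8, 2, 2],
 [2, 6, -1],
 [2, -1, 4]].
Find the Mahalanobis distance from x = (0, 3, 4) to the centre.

Step 1 — centre the observation: (x - mu) = (-2, -1, 1).

Step 2 — invert Sigma (cofactor / det for 3×3, or solve directly):
  Sigma^{-1} = [[0.1691, -0.0735, -0.1029],
 [-0.0735, 0.2059, 0.0882],
 [-0.1029, 0.0882, 0.3235]].

Step 3 — form the quadratic (x - mu)^T · Sigma^{-1} · (x - mu):
  Sigma^{-1} · (x - mu) = (-0.3676, 0.0294, 0.4412).
  (x - mu)^T · [Sigma^{-1} · (x - mu)] = (-2)·(-0.3676) + (-1)·(0.0294) + (1)·(0.4412) = 1.1471.

Step 4 — take square root: d = √(1.1471) ≈ 1.071.

d(x, mu) = √(1.1471) ≈ 1.071


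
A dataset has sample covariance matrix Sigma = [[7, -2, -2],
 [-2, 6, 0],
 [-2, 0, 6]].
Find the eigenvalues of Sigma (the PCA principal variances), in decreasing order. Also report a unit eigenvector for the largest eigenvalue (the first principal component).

Step 1 — characteristic polynomial p(λ) = det(λI - Sigma) = λ³ - tr·λ² + c_1·λ - det, where tr = trace, c_1 = sum of the principal 2×2 minors, det = det(Sigma):
  tr = 7 + 6 + 6 = 19,
  c_1 = (7·6 - (-2)²) + (7·6 - (-2)²) + (6·6 - (0)²) = 38 + 38 + 36 = 112,
  det = 7·(6·6 - (0)²) - (-2)·((-2)·6 - (0)·(-2)) + (-2)·((-2)·(0) - 6·(-2)) = 7·(36) - (-2)·(-12) + (-2)·(12) = 204.
  So p(λ) = λ³ - 19λ² + 112λ - 204.
Step 2 — look for an integer root (rational root theorem: any rational root is an integer divisor of 204). Testing λ = 6:
  p(6) = 216 - 684 + 672 - 204 = 0  ✓
  Dividing out (λ - 6): p(λ) = (λ - 6)(λ² - 13λ + 34).
Step 3 — remaining eigenvalues from the quadratic λ² - 13λ + 34 = 0:
  Δ = 13² - 4·34 = 169 - 136 = 33,  λ = (13 ± √33)/2 = (13 ± 5.7446)/2 ≈ 9.3723 or 3.6277.
  Sorted: λ_1 = 9.3723,  λ_2 = 6,  λ_3 = 3.6277  (check: sum = 19 = tr ✓).

Step 4 — unit eigenvector for λ_1 ≈ 9.3723: v spans the null space of (Sigma - λ_1 I), whose rows are
  r_1 = (-2.3723, -2, -2),  r_2 = (-2, -3.3723, 0),  r_3 = (-2, 0, -3.3723).
  v is orthogonal to every row, so take v ∝ r_1 × r_2 = ((-2)·(0) - (-2)·(-3.3723), (-2)·(-2) - (-2.3723)·(0), (-2.3723)·(-3.3723) - (-2)·(-2)) ≈ (-6.7446, 4, 4).
  Rescale (multiply by -1 so the first nonzero entry is positive): u = (6.7446, -4, -4).
  ||u|| = √((6.7446)² + (-4)² + (-4)²) = √(77.4891) ≈ 8.8028,  v_1 = u/||u|| ≈ (0.7662, -0.4544, -0.4544) (||v_1|| = 1).

λ_1 = 9.3723,  λ_2 = 6,  λ_3 = 3.6277;  v_1 ≈ (0.7662, -0.4544, -0.4544)


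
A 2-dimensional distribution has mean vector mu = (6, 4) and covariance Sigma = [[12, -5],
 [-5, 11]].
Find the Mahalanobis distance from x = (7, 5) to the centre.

Step 1 — centre the observation: (x - mu) = (1, 1).

Step 2 — invert Sigma. det(Sigma) = 12·11 - (-5)² = 107.
  Sigma^{-1} = (1/det) · [[d, -b], [-b, a]] = [[0.1028, 0.0467],
 [0.0467, 0.1121]].

Step 3 — form the quadratic (x - mu)^T · Sigma^{-1} · (x - mu):
  Sigma^{-1} · (x - mu) = (0.1495, 0.1589).
  (x - mu)^T · [Sigma^{-1} · (x - mu)] = (1)·(0.1495) + (1)·(0.1589) = 0.3084.

Step 4 — take square root: d = √(0.3084) ≈ 0.5553.

d(x, mu) = √(0.3084) ≈ 0.5553


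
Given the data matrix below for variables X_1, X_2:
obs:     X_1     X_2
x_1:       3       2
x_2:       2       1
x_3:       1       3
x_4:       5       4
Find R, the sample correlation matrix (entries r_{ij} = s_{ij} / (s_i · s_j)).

Step 1 — column means:
  mean(X_1) = (3 + 2 + 1 + 5) / 4 = 11/4 = 2.75
  mean(X_2) = (2 + 1 + 3 + 4) / 4 = 10/4 = 2.5

Step 2 — sample variances and covariances s[i,j] = (1/(n-1)) · Σ_k (x_{k,i} - mean_i) · (x_{k,j} - mean_j), with n-1 = 3:
  s[X_1,X_1] = ((0.25)·(0.25) + (-0.75)·(-0.75) + (-1.75)·(-1.75) + (2.25)·(2.25)) / 3 = 8.75/3 = 2.9167
  s[X_1,X_2] = ((0.25)·(-0.5) + (-0.75)·(-1.5) + (-1.75)·(0.5) + (2.25)·(1.5)) / 3 = 3.5/3 = 1.1667
  s[X_2,X_2] = ((-0.5)·(-0.5) + (-1.5)·(-1.5) + (0.5)·(0.5) + (1.5)·(1.5)) / 3 = 5/3 = 1.6667
  Sample standard deviations s_i = √(s[i,i]):
  s(X_1) = √(2.9167) = 1.7078
  s(X_2) = √(1.6667) = 1.291

Step 3 — r_{ij} = s_{ij} / (s_i · s_j):
  r[X_1,X_1] = 1 (diagonal).
  r[X_1,X_2] = 1.1667 / (1.7078 · 1.291) = 1.1667 / 2.2048 = 0.5292
  r[X_2,X_2] = 1 (diagonal).

R is symmetric with unit diagonal. Assembling:

R = [[1, 0.5292],
 [0.5292, 1]]


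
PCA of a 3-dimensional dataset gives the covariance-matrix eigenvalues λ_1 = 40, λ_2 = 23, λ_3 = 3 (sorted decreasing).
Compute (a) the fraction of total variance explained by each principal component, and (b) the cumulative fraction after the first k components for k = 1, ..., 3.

Step 1 — total variance = trace(Sigma) = Σ λ_i = 40 + 23 + 3 = 66.

Step 2 — fraction explained by component i = λ_i / Σ λ:
  PC1: 40/66 = 0.6061
  PC2: 23/66 = 0.3485
  PC3: 3/66 = 0.0455

Step 3 — cumulative fraction after k components = (λ_1 + ... + λ_k) / Σ λ:
  k = 1: 40/66 = 0.6061
  k = 2: (40 + 23)/66 = 63/66 = 0.9545
  k = 3: (40 + 23 + 3)/66 = 66/66 = 1

Summary (fraction, with percent):

explained: PC1 0.6061 (60.61%), PC2 0.3485 (34.85%), PC3 0.0455 (4.55%);  cumulative: 0.6061, 0.9545, 1


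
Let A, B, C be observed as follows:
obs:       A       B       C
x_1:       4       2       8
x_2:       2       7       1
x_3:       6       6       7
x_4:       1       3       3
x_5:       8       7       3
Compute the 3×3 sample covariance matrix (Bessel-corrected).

Step 1 — column means:
  mean(A) = (4 + 2 + 6 + 1 + 8) / 5 = 21/5 = 4.2
  mean(B) = (2 + 7 + 6 + 3 + 7) / 5 = 25/5 = 5
  mean(C) = (8 + 1 + 7 + 3 + 3) / 5 = 22/5 = 4.4

Step 2 — sample covariance S[i,j] = (1/(n-1)) · Σ_k (x_{k,i} - mean_i) · (x_{k,j} - mean_j), with n-1 = 4.
  S[A,A] = ((-0.2)·(-0.2) + (-2.2)·(-2.2) + (1.8)·(1.8) + (-3.2)·(-3.2) + (3.8)·(3.8)) / 4 = 32.8/4 = 8.2
  S[A,B] = ((-0.2)·(-3) + (-2.2)·(2) + (1.8)·(1) + (-3.2)·(-2) + (3.8)·(2)) / 4 = 12/4 = 3
  S[A,C] = ((-0.2)·(3.6) + (-2.2)·(-3.4) + (1.8)·(2.6) + (-3.2)·(-1.4) + (3.8)·(-1.4)) / 4 = 10.6/4 = 2.65
  S[B,B] = ((-3)·(-3) + (2)·(2) + (1)·(1) + (-2)·(-2) + (2)·(2)) / 4 = 22/4 = 5.5
  S[B,C] = ((-3)·(3.6) + (2)·(-3.4) + (1)·(2.6) + (-2)·(-1.4) + (2)·(-1.4)) / 4 = -15/4 = -3.75
  S[C,C] = ((3.6)·(3.6) + (-3.4)·(-3.4) + (2.6)·(2.6) + (-1.4)·(-1.4) + (-1.4)·(-1.4)) / 4 = 35.2/4 = 8.8

S is symmetric (S[j,i] = S[i,j]). Assembling:

S = [[8.2, 3, 2.65],
 [3, 5.5, -3.75],
 [2.65, -3.75, 8.8]]


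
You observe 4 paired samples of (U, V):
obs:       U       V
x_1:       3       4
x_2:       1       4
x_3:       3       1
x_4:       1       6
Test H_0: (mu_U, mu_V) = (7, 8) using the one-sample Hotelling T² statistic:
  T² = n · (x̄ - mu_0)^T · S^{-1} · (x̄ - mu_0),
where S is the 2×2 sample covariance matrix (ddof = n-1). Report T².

Step 1 — sample mean vector:
  mean(U) = (3 + 1 + 3 + 1) / 4 = 8/4 = 2
  mean(V) = (4 + 4 + 1 + 6) / 4 = 15/4 = 3.75
  x̄ = (2, 3.75),  deviation x̄ - mu_0 = (2, 3.75) - (7, 8) = (-5, -4.25).

Step 2 — sample covariance matrix, S[i,j] = (1/(n-1)) · Σ_k (x_{k,i} - mean_i) · (x_{k,j} - mean_j), divisor n-1 = 3:
  S[U,U] = ((1)·(1) + (-1)·(-1) + (1)·(1) + (-1)·(-1)) / 3 = 4/3 = 1.3333
  S[U,V] = ((1)·(0.25) + (-1)·(0.25) + (1)·(-2.75) + (-1)·(2.25)) / 3 = -5/3 = -1.6667
  S[V,V] = ((0.25)·(0.25) + (0.25)·(0.25) + (-2.75)·(-2.75) + (2.25)·(2.25)) / 3 = 12.75/3 = 4.25
  S = [[1.3333, -1.6667],
 [-1.6667, 4.25]].

Step 3 — invert S. det(S) = 1.3333·4.25 - (-1.6667)² = 2.8889.
  S^{-1} = (1/det) · [[d, -b], [-b, a]] = [[1.4712, 0.5769],
 [0.5769, 0.4615]].

Step 4 — quadratic form (x̄ - mu_0)^T · S^{-1} · (x̄ - mu_0):
  S^{-1} · (x̄ - mu_0) = (-9.8077, -4.8462),
  (x̄ - mu_0)^T · [...] = (-5)·(-9.8077) + (-4.25)·(-4.8462) = 69.6346.

Step 5 — scale by n: T² = 4 · 69.6346 = 278.5385.

T² ≈ 278.5385


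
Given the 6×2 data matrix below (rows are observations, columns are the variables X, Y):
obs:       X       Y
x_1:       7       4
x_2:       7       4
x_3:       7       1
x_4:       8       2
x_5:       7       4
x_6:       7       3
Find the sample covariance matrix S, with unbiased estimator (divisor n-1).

Step 1 — column means:
  mean(X) = (7 + 7 + 7 + 8 + 7 + 7) / 6 = 43/6 = 7.1667
  mean(Y) = (4 + 4 + 1 + 2 + 4 + 3) / 6 = 18/6 = 3

Step 2 — sample covariance S[i,j] = (1/(n-1)) · Σ_k (x_{k,i} - mean_i) · (x_{k,j} - mean_j), with n-1 = 5.
  S[X,X] = ((-0.1667)·(-0.1667) + (-0.1667)·(-0.1667) + (-0.1667)·(-0.1667) + (0.8333)·(0.8333) + (-0.1667)·(-0.1667) + (-0.1667)·(-0.1667)) / 5 = 0.8333/5 = 0.1667
  S[X,Y] = ((-0.1667)·(1) + (-0.1667)·(1) + (-0.1667)·(-2) + (0.8333)·(-1) + (-0.1667)·(1) + (-0.1667)·(0)) / 5 = -1/5 = -0.2
  S[Y,Y] = ((1)·(1) + (1)·(1) + (-2)·(-2) + (-1)·(-1) + (1)·(1) + (0)·(0)) / 5 = 8/5 = 1.6

S is symmetric (S[j,i] = S[i,j]). Assembling:

S = [[0.1667, -0.2],
 [-0.2, 1.6]]


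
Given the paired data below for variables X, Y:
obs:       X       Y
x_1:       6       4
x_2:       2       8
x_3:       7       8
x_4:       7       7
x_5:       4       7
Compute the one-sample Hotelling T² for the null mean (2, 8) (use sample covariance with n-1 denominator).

Step 1 — sample mean vector:
  mean(X) = (6 + 2 + 7 + 7 + 4) / 5 = 26/5 = 5.2
  mean(Y) = (4 + 8 + 8 + 7 + 7) / 5 = 34/5 = 6.8
  x̄ = (5.2, 6.8),  deviation x̄ - mu_0 = (5.2, 6.8) - (2, 8) = (3.2, -1.2).

Step 2 — sample covariance matrix, S[i,j] = (1/(n-1)) · Σ_k (x_{k,i} - mean_i) · (x_{k,j} - mean_j), divisor n-1 = 4:
  S[X,X] = ((0.8)·(0.8) + (-3.2)·(-3.2) + (1.8)·(1.8) + (1.8)·(1.8) + (-1.2)·(-1.2)) / 4 = 18.8/4 = 4.7
  S[X,Y] = ((0.8)·(-2.8) + (-3.2)·(1.2) + (1.8)·(1.2) + (1.8)·(0.2) + (-1.2)·(0.2)) / 4 = -3.8/4 = -0.95
  S[Y,Y] = ((-2.8)·(-2.8) + (1.2)·(1.2) + (1.2)·(1.2) + (0.2)·(0.2) + (0.2)·(0.2)) / 4 = 10.8/4 = 2.7
  S = [[4.7, -0.95],
 [-0.95, 2.7]].

Step 3 — invert S. det(S) = 4.7·2.7 - (-0.95)² = 11.7875.
  S^{-1} = (1/det) · [[d, -b], [-b, a]] = [[0.2291, 0.0806],
 [0.0806, 0.3987]].

Step 4 — quadratic form (x̄ - mu_0)^T · S^{-1} · (x̄ - mu_0):
  S^{-1} · (x̄ - mu_0) = (0.6363, -0.2206),
  (x̄ - mu_0)^T · [...] = (3.2)·(0.6363) + (-1.2)·(-0.2206) = 2.3007.

Step 5 — scale by n: T² = 5 · 2.3007 = 11.5037.

T² ≈ 11.5037


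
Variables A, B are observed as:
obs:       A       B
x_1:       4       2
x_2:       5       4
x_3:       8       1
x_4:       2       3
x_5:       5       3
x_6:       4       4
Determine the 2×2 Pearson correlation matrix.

Step 1 — column means:
  mean(A) = (4 + 5 + 8 + 2 + 5 + 4) / 6 = 28/6 = 4.6667
  mean(B) = (2 + 4 + 1 + 3 + 3 + 4) / 6 = 17/6 = 2.8333

Step 2 — sample variances and covariances s[i,j] = (1/(n-1)) · Σ_k (x_{k,i} - mean_i) · (x_{k,j} - mean_j), with n-1 = 5:
  s[A,A] = ((-0.6667)·(-0.6667) + (0.3333)·(0.3333) + (3.3333)·(3.3333) + (-2.6667)·(-2.6667) + (0.3333)·(0.3333) + (-0.6667)·(-0.6667)) / 5 = 19.3333/5 = 3.8667
  s[A,B] = ((-0.6667)·(-0.8333) + (0.3333)·(1.1667) + (3.3333)·(-1.8333) + (-2.6667)·(0.1667) + (0.3333)·(0.1667) + (-0.6667)·(1.1667)) / 5 = -6.3333/5 = -1.2667
  s[B,B] = ((-0.8333)·(-0.8333) + (1.1667)·(1.1667) + (-1.8333)·(-1.8333) + (0.1667)·(0.1667) + (0.1667)·(0.1667) + (1.1667)·(1.1667)) / 5 = 6.8333/5 = 1.3667
  Sample standard deviations s_i = √(s[i,i]):
  s(A) = √(3.8667) = 1.9664
  s(B) = √(1.3667) = 1.169

Step 3 — r_{ij} = s_{ij} / (s_i · s_j):
  r[A,A] = 1 (diagonal).
  r[A,B] = -1.2667 / (1.9664 · 1.169) = -1.2667 / 2.2988 = -0.551
  r[B,B] = 1 (diagonal).

R is symmetric with unit diagonal. Assembling:

R = [[1, -0.551],
 [-0.551, 1]]


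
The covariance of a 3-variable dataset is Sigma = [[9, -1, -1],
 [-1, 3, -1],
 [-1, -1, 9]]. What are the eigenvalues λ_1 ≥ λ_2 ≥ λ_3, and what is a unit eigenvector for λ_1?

Step 1 — characteristic polynomial p(λ) = det(λI - Sigma) = λ³ - tr·λ² + c_1·λ - det, where tr = trace, c_1 = sum of the principal 2×2 minors, det = det(Sigma):
  tr = 9 + 3 + 9 = 21,
  c_1 = (9·3 - (-1)²) + (9·9 - (-1)²) + (3·9 - (-1)²) = 26 + 80 + 26 = 132,
  det = 9·(3·9 - (-1)²) - (-1)·((-1)·9 - (-1)·(-1)) + (-1)·((-1)·(-1) - 3·(-1)) = 9·(26) - (-1)·(-10) + (-1)·(4) = 220.
  So p(λ) = λ³ - 21λ² + 132λ - 220.
Step 2 — look for an integer root (rational root theorem: any rational root is an integer divisor of 220). Testing λ = 10:
  p(10) = 1000 - 2100 + 1320 - 220 = 0  ✓
  Dividing out (λ - 10): p(λ) = (λ - 10)(λ² - 11λ + 22).
Step 3 — remaining eigenvalues from the quadratic λ² - 11λ + 22 = 0:
  Δ = 11² - 4·22 = 121 - 88 = 33,  λ = (11 ± √33)/2 = (11 ± 5.7446)/2 ≈ 8.3723 or 2.6277.
  Sorted: λ_1 = 10,  λ_2 = 8.3723,  λ_3 = 2.6277  (check: sum = 21 = tr ✓).

Step 4 — unit eigenvector for λ_1 = 10: v spans the null space of (Sigma - λ_1 I), whose rows are
  r_1 = (-1, -1, -1),  r_2 = (-1, -7, -1),  r_3 = (-1, -1, -1).
  v is orthogonal to every row, so take v ∝ r_1 × r_2 = ((-1)·(-1) - (-1)·(-7), (-1)·(-1) - (-1)·(-1), (-1)·(-7) - (-1)·(-1)) = (-6, 0, 6).
  Rescale (divide by 6; multiply by -1 so the first nonzero entry is positive): u = (1, 0, -1).
  ||u|| = √((1)² + (0)² + (-1)²) = √(2) ≈ 1.4142,  v_1 = u/||u|| ≈ (0.7071, 0, -0.7071) (||v_1|| = 1).

λ_1 = 10,  λ_2 = 8.3723,  λ_3 = 2.6277;  v_1 ≈ (0.7071, 0, -0.7071)


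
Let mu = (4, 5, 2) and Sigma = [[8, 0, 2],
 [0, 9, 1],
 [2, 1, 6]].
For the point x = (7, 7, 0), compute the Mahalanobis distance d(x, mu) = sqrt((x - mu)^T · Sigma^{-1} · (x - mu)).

Step 1 — centre the observation: (x - mu) = (3, 2, -2).

Step 2 — invert Sigma (cofactor / det for 3×3, or solve directly):
  Sigma^{-1} = [[0.1366, 0.0052, -0.0464],
 [0.0052, 0.1134, -0.0206],
 [-0.0464, -0.0206, 0.1856]].

Step 3 — form the quadratic (x - mu)^T · Sigma^{-1} · (x - mu):
  Sigma^{-1} · (x - mu) = (0.5129, 0.2835, -0.5515).
  (x - mu)^T · [Sigma^{-1} · (x - mu)] = (3)·(0.5129) + (2)·(0.2835) + (-2)·(-0.5515) = 3.2088.

Step 4 — take square root: d = √(3.2088) ≈ 1.7913.

d(x, mu) = √(3.2088) ≈ 1.7913


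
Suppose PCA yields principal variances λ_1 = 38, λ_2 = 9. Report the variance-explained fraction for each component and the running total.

Step 1 — total variance = trace(Sigma) = Σ λ_i = 38 + 9 = 47.

Step 2 — fraction explained by component i = λ_i / Σ λ:
  PC1: 38/47 = 0.8085
  PC2: 9/47 = 0.1915

Step 3 — cumulative fraction after k components = (λ_1 + ... + λ_k) / Σ λ:
  k = 1: 38/47 = 0.8085
  k = 2: (38 + 9)/47 = 47/47 = 1

Summary (fraction, with percent):

explained: PC1 0.8085 (80.85%), PC2 0.1915 (19.15%);  cumulative: 0.8085, 1


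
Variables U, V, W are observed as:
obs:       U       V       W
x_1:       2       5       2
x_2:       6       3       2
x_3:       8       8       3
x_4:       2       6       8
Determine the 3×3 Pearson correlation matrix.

Step 1 — column means:
  mean(U) = (2 + 6 + 8 + 2) / 4 = 18/4 = 4.5
  mean(V) = (5 + 3 + 8 + 6) / 4 = 22/4 = 5.5
  mean(W) = (2 + 2 + 3 + 8) / 4 = 15/4 = 3.75

Step 2 — sample variances and covariances s[i,j] = (1/(n-1)) · Σ_k (x_{k,i} - mean_i) · (x_{k,j} - mean_j), with n-1 = 3:
  s[U,U] = ((-2.5)·(-2.5) + (1.5)·(1.5) + (3.5)·(3.5) + (-2.5)·(-2.5)) / 3 = 27/3 = 9
  s[U,V] = ((-2.5)·(-0.5) + (1.5)·(-2.5) + (3.5)·(2.5) + (-2.5)·(0.5)) / 3 = 5/3 = 1.6667
  s[U,W] = ((-2.5)·(-1.75) + (1.5)·(-1.75) + (3.5)·(-0.75) + (-2.5)·(4.25)) / 3 = -11.5/3 = -3.8333
  s[V,V] = ((-0.5)·(-0.5) + (-2.5)·(-2.5) + (2.5)·(2.5) + (0.5)·(0.5)) / 3 = 13/3 = 4.3333
  s[V,W] = ((-0.5)·(-1.75) + (-2.5)·(-1.75) + (2.5)·(-0.75) + (0.5)·(4.25)) / 3 = 5.5/3 = 1.8333
  s[W,W] = ((-1.75)·(-1.75) + (-1.75)·(-1.75) + (-0.75)·(-0.75) + (4.25)·(4.25)) / 3 = 24.75/3 = 8.25
  Sample standard deviations s_i = √(s[i,i]):
  s(U) = √(9) = 3
  s(V) = √(4.3333) = 2.0817
  s(W) = √(8.25) = 2.8723

Step 3 — r_{ij} = s_{ij} / (s_i · s_j):
  r[U,U] = 1 (diagonal).
  r[U,V] = 1.6667 / (3 · 2.0817) = 1.6667 / 6.245 = 0.2669
  r[U,W] = -3.8333 / (3 · 2.8723) = -3.8333 / 8.6168 = -0.4449
  r[V,V] = 1 (diagonal).
  r[V,W] = 1.8333 / (2.0817 · 2.8723) = 1.8333 / 5.9791 = 0.3066
  r[W,W] = 1 (diagonal).

R is symmetric with unit diagonal. Assembling:

R = [[1, 0.2669, -0.4449],
 [0.2669, 1, 0.3066],
 [-0.4449, 0.3066, 1]]


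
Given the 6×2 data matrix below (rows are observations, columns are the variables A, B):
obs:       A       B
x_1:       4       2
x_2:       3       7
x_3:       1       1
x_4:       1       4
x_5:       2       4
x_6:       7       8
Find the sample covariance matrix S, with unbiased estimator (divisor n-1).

Step 1 — column means:
  mean(A) = (4 + 3 + 1 + 1 + 2 + 7) / 6 = 18/6 = 3
  mean(B) = (2 + 7 + 1 + 4 + 4 + 8) / 6 = 26/6 = 4.3333

Step 2 — sample covariance S[i,j] = (1/(n-1)) · Σ_k (x_{k,i} - mean_i) · (x_{k,j} - mean_j), with n-1 = 5.
  S[A,A] = ((1)·(1) + (0)·(0) + (-2)·(-2) + (-2)·(-2) + (-1)·(-1) + (4)·(4)) / 5 = 26/5 = 5.2
  S[A,B] = ((1)·(-2.3333) + (0)·(2.6667) + (-2)·(-3.3333) + (-2)·(-0.3333) + (-1)·(-0.3333) + (4)·(3.6667)) / 5 = 20/5 = 4
  S[B,B] = ((-2.3333)·(-2.3333) + (2.6667)·(2.6667) + (-3.3333)·(-3.3333) + (-0.3333)·(-0.3333) + (-0.3333)·(-0.3333) + (3.6667)·(3.6667)) / 5 = 37.3333/5 = 7.4667

S is symmetric (S[j,i] = S[i,j]). Assembling:

S = [[5.2, 4],
 [4, 7.4667]]


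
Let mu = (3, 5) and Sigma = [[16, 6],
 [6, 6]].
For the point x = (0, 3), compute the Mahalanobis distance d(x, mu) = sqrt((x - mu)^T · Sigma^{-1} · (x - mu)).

Step 1 — centre the observation: (x - mu) = (-3, -2).

Step 2 — invert Sigma. det(Sigma) = 16·6 - (6)² = 60.
  Sigma^{-1} = (1/det) · [[d, -b], [-b, a]] = [[0.1, -0.1],
 [-0.1, 0.2667]].

Step 3 — form the quadratic (x - mu)^T · Sigma^{-1} · (x - mu):
  Sigma^{-1} · (x - mu) = (-0.1, -0.2333).
  (x - mu)^T · [Sigma^{-1} · (x - mu)] = (-3)·(-0.1) + (-2)·(-0.2333) = 0.7667.

Step 4 — take square root: d = √(0.7667) ≈ 0.8756.

d(x, mu) = √(0.7667) ≈ 0.8756


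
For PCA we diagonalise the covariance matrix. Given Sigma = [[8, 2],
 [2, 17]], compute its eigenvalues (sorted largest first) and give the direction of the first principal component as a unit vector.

Step 1 — characteristic polynomial of 2×2 Sigma:
  det(Sigma - λI) = λ² - trace · λ + det = 0.
  trace = 8 + 17 = 25, det = 8·17 - (2)² = 132.
Step 2 — discriminant:
  Δ = trace² - 4·det = 625 - 528 = 97.
Step 3 — eigenvalues:
  λ = (trace ± √Δ)/2 = (25 ± 9.8489)/2,
  λ_1 = 17.4244,  λ_2 = 7.5756.

Step 4 — unit eigenvector for λ_1: solve (Sigma - λ_1 I)v = 0. First row:
  (8 - 17.4244)·v_x + (2)·v_y = 0, i.e. (-9.4244)·v_x + (2)·v_y = 0,
  so v ∝ (b, λ_1 - a) = (2, 9.4244) = u.
  ||u|| = √((2)² + (9.4244)²) = √(92.8199) ≈ 9.6343,
  v_1 = u/||u|| ≈ (0.2076, 0.9782) (||v_1|| = 1).

λ_1 = 17.4244,  λ_2 = 7.5756;  v_1 ≈ (0.2076, 0.9782)


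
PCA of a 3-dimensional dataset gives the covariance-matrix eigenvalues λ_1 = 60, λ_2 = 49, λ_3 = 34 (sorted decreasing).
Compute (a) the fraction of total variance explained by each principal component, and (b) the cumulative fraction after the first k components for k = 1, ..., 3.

Step 1 — total variance = trace(Sigma) = Σ λ_i = 60 + 49 + 34 = 143.

Step 2 — fraction explained by component i = λ_i / Σ λ:
  PC1: 60/143 = 0.4196
  PC2: 49/143 = 0.3427
  PC3: 34/143 = 0.2378

Step 3 — cumulative fraction after k components = (λ_1 + ... + λ_k) / Σ λ:
  k = 1: 60/143 = 0.4196
  k = 2: (60 + 49)/143 = 109/143 = 0.7622
  k = 3: (60 + 49 + 34)/143 = 143/143 = 1

Summary (fraction, with percent):

explained: PC1 0.4196 (41.96%), PC2 0.3427 (34.27%), PC3 0.2378 (23.78%);  cumulative: 0.4196, 0.7622, 1


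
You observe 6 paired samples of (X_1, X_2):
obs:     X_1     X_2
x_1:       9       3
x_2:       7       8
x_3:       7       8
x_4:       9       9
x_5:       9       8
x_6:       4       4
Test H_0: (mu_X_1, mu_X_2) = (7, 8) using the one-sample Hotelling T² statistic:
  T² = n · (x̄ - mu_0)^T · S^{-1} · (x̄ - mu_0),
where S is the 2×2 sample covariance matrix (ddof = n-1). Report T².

Step 1 — sample mean vector:
  mean(X_1) = (9 + 7 + 7 + 9 + 9 + 4) / 6 = 45/6 = 7.5
  mean(X_2) = (3 + 8 + 8 + 9 + 8 + 4) / 6 = 40/6 = 6.6667
  x̄ = (7.5, 6.6667),  deviation x̄ - mu_0 = (7.5, 6.6667) - (7, 8) = (0.5, -1.3333).

Step 2 — sample covariance matrix, S[i,j] = (1/(n-1)) · Σ_k (x_{k,i} - mean_i) · (x_{k,j} - mean_j), divisor n-1 = 5:
  S[X_1,X_1] = ((1.5)·(1.5) + (-0.5)·(-0.5) + (-0.5)·(-0.5) + (1.5)·(1.5) + (1.5)·(1.5) + (-3.5)·(-3.5)) / 5 = 19.5/5 = 3.9
  S[X_1,X_2] = ((1.5)·(-3.6667) + (-0.5)·(1.3333) + (-0.5)·(1.3333) + (1.5)·(2.3333) + (1.5)·(1.3333) + (-3.5)·(-2.6667)) / 5 = 8/5 = 1.6
  S[X_2,X_2] = ((-3.6667)·(-3.6667) + (1.3333)·(1.3333) + (1.3333)·(1.3333) + (2.3333)·(2.3333) + (1.3333)·(1.3333) + (-2.6667)·(-2.6667)) / 5 = 31.3333/5 = 6.2667
  S = [[3.9, 1.6],
 [1.6, 6.2667]].

Step 3 — invert S. det(S) = 3.9·6.2667 - (1.6)² = 21.88.
  S^{-1} = (1/det) · [[d, -b], [-b, a]] = [[0.2864, -0.0731],
 [-0.0731, 0.1782]].

Step 4 — quadratic form (x̄ - mu_0)^T · S^{-1} · (x̄ - mu_0):
  S^{-1} · (x̄ - mu_0) = (0.2407, -0.2742),
  (x̄ - mu_0)^T · [...] = (0.5)·(0.2407) + (-1.3333)·(-0.2742) = 0.486.

Step 5 — scale by n: T² = 6 · 0.486 = 2.9159.

T² ≈ 2.9159


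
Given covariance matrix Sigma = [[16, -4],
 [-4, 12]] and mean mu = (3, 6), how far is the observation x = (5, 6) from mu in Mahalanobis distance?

Step 1 — centre the observation: (x - mu) = (2, 0).

Step 2 — invert Sigma. det(Sigma) = 16·12 - (-4)² = 176.
  Sigma^{-1} = (1/det) · [[d, -b], [-b, a]] = [[0.0682, 0.0227],
 [0.0227, 0.0909]].

Step 3 — form the quadratic (x - mu)^T · Sigma^{-1} · (x - mu):
  Sigma^{-1} · (x - mu) = (0.1364, 0.0455).
  (x - mu)^T · [Sigma^{-1} · (x - mu)] = (2)·(0.1364) + (0)·(0.0455) = 0.2727.

Step 4 — take square root: d = √(0.2727) ≈ 0.5222.

d(x, mu) = √(0.2727) ≈ 0.5222


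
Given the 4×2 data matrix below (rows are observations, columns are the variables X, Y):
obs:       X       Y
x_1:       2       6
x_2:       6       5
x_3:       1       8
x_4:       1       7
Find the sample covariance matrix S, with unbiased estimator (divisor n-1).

Step 1 — column means:
  mean(X) = (2 + 6 + 1 + 1) / 4 = 10/4 = 2.5
  mean(Y) = (6 + 5 + 8 + 7) / 4 = 26/4 = 6.5

Step 2 — sample covariance S[i,j] = (1/(n-1)) · Σ_k (x_{k,i} - mean_i) · (x_{k,j} - mean_j), with n-1 = 3.
  S[X,X] = ((-0.5)·(-0.5) + (3.5)·(3.5) + (-1.5)·(-1.5) + (-1.5)·(-1.5)) / 3 = 17/3 = 5.6667
  S[X,Y] = ((-0.5)·(-0.5) + (3.5)·(-1.5) + (-1.5)·(1.5) + (-1.5)·(0.5)) / 3 = -8/3 = -2.6667
  S[Y,Y] = ((-0.5)·(-0.5) + (-1.5)·(-1.5) + (1.5)·(1.5) + (0.5)·(0.5)) / 3 = 5/3 = 1.6667

S is symmetric (S[j,i] = S[i,j]). Assembling:

S = [[5.6667, -2.6667],
 [-2.6667, 1.6667]]


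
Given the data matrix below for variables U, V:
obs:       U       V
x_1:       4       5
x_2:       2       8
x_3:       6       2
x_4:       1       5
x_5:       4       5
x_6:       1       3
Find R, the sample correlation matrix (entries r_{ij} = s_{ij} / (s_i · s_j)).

Step 1 — column means:
  mean(U) = (4 + 2 + 6 + 1 + 4 + 1) / 6 = 18/6 = 3
  mean(V) = (5 + 8 + 2 + 5 + 5 + 3) / 6 = 28/6 = 4.6667

Step 2 — sample variances and covariances s[i,j] = (1/(n-1)) · Σ_k (x_{k,i} - mean_i) · (x_{k,j} - mean_j), with n-1 = 5:
  s[U,U] = ((1)·(1) + (-1)·(-1) + (3)·(3) + (-2)·(-2) + (1)·(1) + (-2)·(-2)) / 5 = 20/5 = 4
  s[U,V] = ((1)·(0.3333) + (-1)·(3.3333) + (3)·(-2.6667) + (-2)·(0.3333) + (1)·(0.3333) + (-2)·(-1.6667)) / 5 = -8/5 = -1.6
  s[V,V] = ((0.3333)·(0.3333) + (3.3333)·(3.3333) + (-2.6667)·(-2.6667) + (0.3333)·(0.3333) + (0.3333)·(0.3333) + (-1.6667)·(-1.6667)) / 5 = 21.3333/5 = 4.2667
  Sample standard deviations s_i = √(s[i,i]):
  s(U) = √(4) = 2
  s(V) = √(4.2667) = 2.0656

Step 3 — r_{ij} = s_{ij} / (s_i · s_j):
  r[U,U] = 1 (diagonal).
  r[U,V] = -1.6 / (2 · 2.0656) = -1.6 / 4.1312 = -0.3873
  r[V,V] = 1 (diagonal).

R is symmetric with unit diagonal. Assembling:

R = [[1, -0.3873],
 [-0.3873, 1]]


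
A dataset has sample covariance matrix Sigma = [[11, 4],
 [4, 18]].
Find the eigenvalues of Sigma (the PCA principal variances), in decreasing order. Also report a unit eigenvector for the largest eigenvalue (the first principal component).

Step 1 — characteristic polynomial of 2×2 Sigma:
  det(Sigma - λI) = λ² - trace · λ + det = 0.
  trace = 11 + 18 = 29, det = 11·18 - (4)² = 182.
Step 2 — discriminant:
  Δ = trace² - 4·det = 841 - 728 = 113.
Step 3 — eigenvalues:
  λ = (trace ± √Δ)/2 = (29 ± 10.6301)/2,
  λ_1 = 19.8151,  λ_2 = 9.1849.

Step 4 — unit eigenvector for λ_1: solve (Sigma - λ_1 I)v = 0. First row:
  (11 - 19.8151)·v_x + (4)·v_y = 0, i.e. (-8.8151)·v_x + (4)·v_y = 0,
  so v ∝ (b, λ_1 - a) = (4, 8.8151) = u.
  ||u|| = √((4)² + (8.8151)²) = √(93.7055) ≈ 9.6802,
  v_1 = u/||u|| ≈ (0.4132, 0.9106) (||v_1|| = 1).

λ_1 = 19.8151,  λ_2 = 9.1849;  v_1 ≈ (0.4132, 0.9106)


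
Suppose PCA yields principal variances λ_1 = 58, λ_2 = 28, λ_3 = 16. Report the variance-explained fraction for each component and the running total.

Step 1 — total variance = trace(Sigma) = Σ λ_i = 58 + 28 + 16 = 102.

Step 2 — fraction explained by component i = λ_i / Σ λ:
  PC1: 58/102 = 0.5686
  PC2: 28/102 = 0.2745
  PC3: 16/102 = 0.1569

Step 3 — cumulative fraction after k components = (λ_1 + ... + λ_k) / Σ λ:
  k = 1: 58/102 = 0.5686
  k = 2: (58 + 28)/102 = 86/102 = 0.8431
  k = 3: (58 + 28 + 16)/102 = 102/102 = 1

Summary (fraction, with percent):

explained: PC1 0.5686 (56.86%), PC2 0.2745 (27.45%), PC3 0.1569 (15.69%);  cumulative: 0.5686, 0.8431, 1


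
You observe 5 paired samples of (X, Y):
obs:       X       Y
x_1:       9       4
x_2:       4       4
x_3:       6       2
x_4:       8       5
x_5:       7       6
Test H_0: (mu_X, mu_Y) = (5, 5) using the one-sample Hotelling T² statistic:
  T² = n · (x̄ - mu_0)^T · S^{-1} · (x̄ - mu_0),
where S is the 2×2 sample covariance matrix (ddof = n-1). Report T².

Step 1 — sample mean vector:
  mean(X) = (9 + 4 + 6 + 8 + 7) / 5 = 34/5 = 6.8
  mean(Y) = (4 + 4 + 2 + 5 + 6) / 5 = 21/5 = 4.2
  x̄ = (6.8, 4.2),  deviation x̄ - mu_0 = (6.8, 4.2) - (5, 5) = (1.8, -0.8).

Step 2 — sample covariance matrix, S[i,j] = (1/(n-1)) · Σ_k (x_{k,i} - mean_i) · (x_{k,j} - mean_j), divisor n-1 = 4:
  S[X,X] = ((2.2)·(2.2) + (-2.8)·(-2.8) + (-0.8)·(-0.8) + (1.2)·(1.2) + (0.2)·(0.2)) / 4 = 14.8/4 = 3.7
  S[X,Y] = ((2.2)·(-0.2) + (-2.8)·(-0.2) + (-0.8)·(-2.2) + (1.2)·(0.8) + (0.2)·(1.8)) / 4 = 3.2/4 = 0.8
  S[Y,Y] = ((-0.2)·(-0.2) + (-0.2)·(-0.2) + (-2.2)·(-2.2) + (0.8)·(0.8) + (1.8)·(1.8)) / 4 = 8.8/4 = 2.2
  S = [[3.7, 0.8],
 [0.8, 2.2]].

Step 3 — invert S. det(S) = 3.7·2.2 - (0.8)² = 7.5.
  S^{-1} = (1/det) · [[d, -b], [-b, a]] = [[0.2933, -0.1067],
 [-0.1067, 0.4933]].

Step 4 — quadratic form (x̄ - mu_0)^T · S^{-1} · (x̄ - mu_0):
  S^{-1} · (x̄ - mu_0) = (0.6133, -0.5867),
  (x̄ - mu_0)^T · [...] = (1.8)·(0.6133) + (-0.8)·(-0.5867) = 1.5733.

Step 5 — scale by n: T² = 5 · 1.5733 = 7.8667.

T² ≈ 7.8667


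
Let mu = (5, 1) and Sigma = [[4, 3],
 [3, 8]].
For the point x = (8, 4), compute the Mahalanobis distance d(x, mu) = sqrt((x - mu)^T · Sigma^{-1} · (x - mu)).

Step 1 — centre the observation: (x - mu) = (3, 3).

Step 2 — invert Sigma. det(Sigma) = 4·8 - (3)² = 23.
  Sigma^{-1} = (1/det) · [[d, -b], [-b, a]] = [[0.3478, -0.1304],
 [-0.1304, 0.1739]].

Step 3 — form the quadratic (x - mu)^T · Sigma^{-1} · (x - mu):
  Sigma^{-1} · (x - mu) = (0.6522, 0.1304).
  (x - mu)^T · [Sigma^{-1} · (x - mu)] = (3)·(0.6522) + (3)·(0.1304) = 2.3478.

Step 4 — take square root: d = √(2.3478) ≈ 1.5323.

d(x, mu) = √(2.3478) ≈ 1.5323


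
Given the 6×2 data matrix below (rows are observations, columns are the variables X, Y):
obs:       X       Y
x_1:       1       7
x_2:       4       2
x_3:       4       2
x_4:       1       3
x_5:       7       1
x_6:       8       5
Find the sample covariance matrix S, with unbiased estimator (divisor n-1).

Step 1 — column means:
  mean(X) = (1 + 4 + 4 + 1 + 7 + 8) / 6 = 25/6 = 4.1667
  mean(Y) = (7 + 2 + 2 + 3 + 1 + 5) / 6 = 20/6 = 3.3333

Step 2 — sample covariance S[i,j] = (1/(n-1)) · Σ_k (x_{k,i} - mean_i) · (x_{k,j} - mean_j), with n-1 = 5.
  S[X,X] = ((-3.1667)·(-3.1667) + (-0.1667)·(-0.1667) + (-0.1667)·(-0.1667) + (-3.1667)·(-3.1667) + (2.8333)·(2.8333) + (3.8333)·(3.8333)) / 5 = 42.8333/5 = 8.5667
  S[X,Y] = ((-3.1667)·(3.6667) + (-0.1667)·(-1.3333) + (-0.1667)·(-1.3333) + (-3.1667)·(-0.3333) + (2.8333)·(-2.3333) + (3.8333)·(1.6667)) / 5 = -10.3333/5 = -2.0667
  S[Y,Y] = ((3.6667)·(3.6667) + (-1.3333)·(-1.3333) + (-1.3333)·(-1.3333) + (-0.3333)·(-0.3333) + (-2.3333)·(-2.3333) + (1.6667)·(1.6667)) / 5 = 25.3333/5 = 5.0667

S is symmetric (S[j,i] = S[i,j]). Assembling:

S = [[8.5667, -2.0667],
 [-2.0667, 5.0667]]


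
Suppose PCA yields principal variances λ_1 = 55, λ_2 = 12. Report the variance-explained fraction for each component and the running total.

Step 1 — total variance = trace(Sigma) = Σ λ_i = 55 + 12 = 67.

Step 2 — fraction explained by component i = λ_i / Σ λ:
  PC1: 55/67 = 0.8209
  PC2: 12/67 = 0.1791

Step 3 — cumulative fraction after k components = (λ_1 + ... + λ_k) / Σ λ:
  k = 1: 55/67 = 0.8209
  k = 2: (55 + 12)/67 = 67/67 = 1

Summary (fraction, with percent):

explained: PC1 0.8209 (82.09%), PC2 0.1791 (17.91%);  cumulative: 0.8209, 1


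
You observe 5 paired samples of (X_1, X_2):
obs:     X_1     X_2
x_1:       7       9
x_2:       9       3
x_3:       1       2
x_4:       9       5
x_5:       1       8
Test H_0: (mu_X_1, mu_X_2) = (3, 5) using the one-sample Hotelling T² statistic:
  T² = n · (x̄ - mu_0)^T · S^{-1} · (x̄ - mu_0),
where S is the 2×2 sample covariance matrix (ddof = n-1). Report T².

Step 1 — sample mean vector:
  mean(X_1) = (7 + 9 + 1 + 9 + 1) / 5 = 27/5 = 5.4
  mean(X_2) = (9 + 3 + 2 + 5 + 8) / 5 = 27/5 = 5.4
  x̄ = (5.4, 5.4),  deviation x̄ - mu_0 = (5.4, 5.4) - (3, 5) = (2.4, 0.4).

Step 2 — sample covariance matrix, S[i,j] = (1/(n-1)) · Σ_k (x_{k,i} - mean_i) · (x_{k,j} - mean_j), divisor n-1 = 4:
  S[X_1,X_1] = ((1.6)·(1.6) + (3.6)·(3.6) + (-4.4)·(-4.4) + (3.6)·(3.6) + (-4.4)·(-4.4)) / 4 = 67.2/4 = 16.8
  S[X_1,X_2] = ((1.6)·(3.6) + (3.6)·(-2.4) + (-4.4)·(-3.4) + (3.6)·(-0.4) + (-4.4)·(2.6)) / 4 = -0.8/4 = -0.2
  S[X_2,X_2] = ((3.6)·(3.6) + (-2.4)·(-2.4) + (-3.4)·(-3.4) + (-0.4)·(-0.4) + (2.6)·(2.6)) / 4 = 37.2/4 = 9.3
  S = [[16.8, -0.2],
 [-0.2, 9.3]].

Step 3 — invert S. det(S) = 16.8·9.3 - (-0.2)² = 156.2.
  S^{-1} = (1/det) · [[d, -b], [-b, a]] = [[0.0595, 0.0013],
 [0.0013, 0.1076]].

Step 4 — quadratic form (x̄ - mu_0)^T · S^{-1} · (x̄ - mu_0):
  S^{-1} · (x̄ - mu_0) = (0.1434, 0.0461),
  (x̄ - mu_0)^T · [...] = (2.4)·(0.1434) + (0.4)·(0.0461) = 0.3626.

Step 5 — scale by n: T² = 5 · 0.3626 = 1.8131.

T² ≈ 1.8131
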